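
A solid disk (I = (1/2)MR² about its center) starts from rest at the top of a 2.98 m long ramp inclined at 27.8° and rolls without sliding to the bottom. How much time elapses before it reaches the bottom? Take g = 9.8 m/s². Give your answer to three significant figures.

t ≈ 1.40 s

For this body I = (1/2)MR², i.e. k = I/(MR²) = 0.5.
Newton's second law down the slope: Mg sinθ − f = Ma. The torque equation fR = Iα (with α = a/R) gives f = kMa.
Hence a = g sinθ/(1+k) = 9.8×sin27.8°/1.5 = 3.047 m/s².
Starting from rest, L = ½at², so t = √(2L/a) = √(2×2.98/3.047) ≈ 1.40 s.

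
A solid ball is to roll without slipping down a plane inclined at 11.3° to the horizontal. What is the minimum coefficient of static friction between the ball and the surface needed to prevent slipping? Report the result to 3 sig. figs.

With I = (2/5)MR², the ratio k = I/(MR²) is 0.4.
Newton's second law down the slope: Mg sinθ − f = Ma. The torque equation fR = Iα (with α = a/R) gives f = kMa.
These give a = g sinθ/(1+k) and the required friction f = kMg sinθ/(1+k).
With N = Mg cosθ, the no-slip condition f ≤ μN gives μ_min = f/N = k tanθ/(1+k).
μ_min = 0.4 × tan11.3° / 1.4 ≈ 0.0571.

μ_min ≈ 0.0571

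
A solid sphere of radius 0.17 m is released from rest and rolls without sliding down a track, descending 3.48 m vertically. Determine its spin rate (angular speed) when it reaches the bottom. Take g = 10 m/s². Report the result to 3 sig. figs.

For this body I = (2/5)MR², i.e. k = I/(MR²) = 0.4.
Since it rolls without slipping, ω = v/R and KE = ½Mv² + ½Iω² = ½(1+k)Mv² = (7/10)Mv².
Energy conservation Mgh = ½(1+k)Mv² gives v = √(2gh/(1+k)) = √(2 × 10 × 3.48 / 1.4) = 7.051 m/s.
Then ω = v/R = 7.051 / 0.17 ≈ 41.5 rad/s.

ω ≈ 41.5 rad/s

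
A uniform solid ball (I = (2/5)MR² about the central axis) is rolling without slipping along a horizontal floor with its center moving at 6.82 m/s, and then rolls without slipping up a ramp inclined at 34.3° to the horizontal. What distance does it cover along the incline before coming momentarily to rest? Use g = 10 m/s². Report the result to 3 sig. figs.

For this body I = (2/5)MR², i.e. k = I/(MR²) = 0.4.
Rolling without slipping gives ω = v/R, so the total kinetic energy is ½Mv² + ½Iω² = ½(1+k)Mv² = (7/10)Mv².
Setting this equal to Mgh gives the vertical rise h = (1+k)v₀²/(2g) = 1.4×6.82²/(2×10) = 3.256 m.
The distance along the slope is d = h/sinθ = 3.256/sin34.3° ≈ 5.78 m.

d ≈ 5.78 m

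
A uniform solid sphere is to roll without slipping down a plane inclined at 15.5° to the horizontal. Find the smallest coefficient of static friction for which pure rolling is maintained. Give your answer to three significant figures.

Here I = (2/5)MR², so the shape factor k = I/(MR²) = 0.4.
Translational: Mg sinθ − f = Ma. Rotational about the CM: fR = Iα = kMRa, so f = kMa.
These give a = g sinθ/(1+k) and the required friction f = kMg sinθ/(1+k).
The normal force is N = Mg cosθ, so μ_min = f/N = k tanθ/(1+k).
μ_min = 0.4 × tan15.5° / 1.4 ≈ 0.0792.

μ_min ≈ 0.0792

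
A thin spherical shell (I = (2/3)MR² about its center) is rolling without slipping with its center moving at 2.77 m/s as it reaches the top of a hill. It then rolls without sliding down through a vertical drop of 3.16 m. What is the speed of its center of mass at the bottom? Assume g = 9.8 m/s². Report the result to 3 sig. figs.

v ≈ 6.70 m/s

With I = (2/3)MR², the ratio k = I/(MR²) is 2/3.
Since it rolls without slipping, ω = v/R and KE = ½Mv² + ½Iω² = ½(1+k)Mv² = (5/6)Mv².
Conserving energy between top and bottom: (5/6)Mv² = (5/6)Mv₀² + Mgh, hence v² = v₀² + 2gh/(1+k).
v = √(2.77² + 2×9.8×3.16/1.667) = √44.83 ≈ 6.70 m/s.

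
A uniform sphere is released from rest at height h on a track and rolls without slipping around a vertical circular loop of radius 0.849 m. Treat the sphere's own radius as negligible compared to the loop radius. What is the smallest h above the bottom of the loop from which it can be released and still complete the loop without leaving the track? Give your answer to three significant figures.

Here I = (2/5)MR², so the shape factor k = I/(MR²) = 0.4.
At the top, contact is just lost when gravity alone supplies the centripetal force: Mg = Mv_top²/r, i.e. v_top² = gr.
With ω = v/R, the kinetic energy at speed v is ½(1+k)Mv² = (7/10)Mv².
Energy conservation from release (height h) to the top (height 2r): Mgh = Mg(2r) + (7/10)M·gr.
Thus h_min = 2r + (1+k)r/2 = r(2 + 1.4/2) = 0.849 × 2.7 ≈ 2.29 m.

h_min ≈ 2.29 m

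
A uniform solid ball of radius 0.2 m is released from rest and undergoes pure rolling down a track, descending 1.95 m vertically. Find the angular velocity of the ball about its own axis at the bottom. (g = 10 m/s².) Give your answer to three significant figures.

For this body I = (2/5)MR², i.e. k = I/(MR²) = 0.4.
Pure rolling means v = ωR; then KE = ½Mv² + ½I(v/R)² = ½(1+k)Mv² = (7/10)Mv².
Energy conservation Mgh = ½(1+k)Mv² gives v = √(2gh/(1+k)) = √(2 × 10 × 1.95 / 1.4) = 5.278 m/s.
The angular speed follows from ω = v/R = 5.278/0.2 ≈ 26.4 rad/s.

ω ≈ 26.4 rad/s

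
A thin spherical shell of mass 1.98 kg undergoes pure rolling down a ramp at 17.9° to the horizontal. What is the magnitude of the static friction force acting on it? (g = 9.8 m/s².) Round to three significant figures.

f ≈ 2.39 N

With I = (2/3)MR², the ratio k = I/(MR²) is 2/3.
Newton's second law down the slope: Mg sinθ − f = Ma. The torque equation fR = Iα (with α = a/R) gives f = kMa.
Combining, a = g sinθ/(1+k) and f = kMa = kMg sinθ/(1+k).
f = (2/3) × 1.98 × 9.8 × sin17.9° / 1.667 ≈ 2.39 N.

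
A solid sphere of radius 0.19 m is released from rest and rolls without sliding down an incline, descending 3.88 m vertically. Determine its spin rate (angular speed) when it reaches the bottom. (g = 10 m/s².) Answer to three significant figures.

Here I = (2/5)MR², so the shape factor k = I/(MR²) = 0.4.
Since it rolls without slipping, ω = v/R and KE = ½Mv² + ½Iω² = ½(1+k)Mv² = (7/10)Mv².
Energy conservation Mgh = ½(1+k)Mv² gives v = √(2gh/(1+k)) = √(2 × 10 × 3.88 / 1.4) = 7.445 m/s.
Then ω = v/R = 7.445 / 0.19 ≈ 39.2 rad/s.

ω ≈ 39.2 rad/s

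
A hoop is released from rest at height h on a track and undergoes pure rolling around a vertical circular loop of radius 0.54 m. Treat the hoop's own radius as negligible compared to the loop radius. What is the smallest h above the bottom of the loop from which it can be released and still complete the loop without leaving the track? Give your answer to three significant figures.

With I = MR², the ratio k = I/(MR²) is 1.
At the top of the loop, the minimum-contact condition is Mg = Mv_top²/r, so v_top² = gr.
With ω = v/R, the kinetic energy at speed v is ½(1+k)Mv² = Mv².
Energy conservation from release (height h) to the top (height 2r): Mgh = Mg(2r) + M·gr.
Thus h_min = 2r + (1+k)r/2 = r(2 + 2/2) = 0.54 × 3 ≈ 1.62 m.

h_min ≈ 1.62 m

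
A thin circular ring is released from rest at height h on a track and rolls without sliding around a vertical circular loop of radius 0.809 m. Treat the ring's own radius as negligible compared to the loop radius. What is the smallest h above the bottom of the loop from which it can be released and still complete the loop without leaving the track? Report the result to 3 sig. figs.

h_min ≈ 2.43 m

For this body I = MR², i.e. k = I/(MR²) = 1.
At the top of the loop, the minimum-contact condition is Mg = Mv_top²/r, so v_top² = gr.
With ω = v/R, the kinetic energy at speed v is ½(1+k)Mv² = Mv².
Energy conservation from release (height h) to the top (height 2r): Mgh = Mg(2r) + M·gr.
Thus h_min = 2r + (1+k)r/2 = r(2 + 2/2) = 0.809 × 3 ≈ 2.43 m.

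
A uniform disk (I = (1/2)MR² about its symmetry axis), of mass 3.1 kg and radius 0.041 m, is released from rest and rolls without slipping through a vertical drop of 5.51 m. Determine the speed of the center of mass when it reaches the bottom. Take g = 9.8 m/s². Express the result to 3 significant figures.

The moment of inertia is (1/2)MR², giving k ≡ I/(MR²) = 0.5.
The rolling condition ω = v/R makes the rotational term ½I(v/R)² = ½kMv², so KE_total = ½(1+k)Mv² = (3/4)Mv².
Setting Mgh = (3/4)Mv² gives v = √(2gh/(1+k)) = √(2·9.8·5.51/1.5) ≈ 8.49 m/s.

v ≈ 8.49 m/s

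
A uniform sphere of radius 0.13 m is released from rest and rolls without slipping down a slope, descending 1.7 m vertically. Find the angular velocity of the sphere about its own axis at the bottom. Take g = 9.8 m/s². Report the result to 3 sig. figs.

ω ≈ 37.5 rad/s

Here I = (2/5)MR², so the shape factor k = I/(MR²) = 0.4.
Pure rolling means v = ωR; then KE = ½Mv² + ½I(v/R)² = ½(1+k)Mv² = (7/10)Mv².
Energy conservation Mgh = ½(1+k)Mv² gives v = √(2gh/(1+k)) = √(2 × 9.8 × 1.7 / 1.4) = 4.879 m/s.
The angular speed follows from ω = v/R = 4.879/0.13 ≈ 37.5 rad/s.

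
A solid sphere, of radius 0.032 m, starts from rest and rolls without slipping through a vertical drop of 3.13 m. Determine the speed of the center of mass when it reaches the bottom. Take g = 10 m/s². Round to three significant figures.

The moment of inertia is (2/5)MR², giving k ≡ I/(MR²) = 0.4.
The rolling condition ω = v/R makes the rotational term ½I(v/R)² = ½kMv², so KE_total = ½(1+k)Mv² = (7/10)Mv².
Energy conservation: Mgh = (7/10)Mv², so v = √(2gh/(1+k)) = √(2 × 10 × 3.13 / 1.4) ≈ 6.69 m/s.

v ≈ 6.69 m/s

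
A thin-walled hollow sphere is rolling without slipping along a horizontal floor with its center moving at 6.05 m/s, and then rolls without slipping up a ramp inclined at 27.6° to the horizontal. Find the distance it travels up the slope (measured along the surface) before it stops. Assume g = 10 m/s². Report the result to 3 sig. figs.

d ≈ 6.58 m

The moment of inertia is (2/3)MR², giving k ≡ I/(MR²) = 2/3.
Pure rolling means v = ωR; then KE = ½Mv² + ½I(v/R)² = ½(1+k)Mv² = (5/6)Mv².
Setting this equal to Mgh gives the vertical rise h = (1+k)v₀²/(2g) = 1.667×6.05²/(2×10) = 3.05 m.
Along the incline, d = h/sinθ = 3.05/sin27.6° ≈ 6.58 m.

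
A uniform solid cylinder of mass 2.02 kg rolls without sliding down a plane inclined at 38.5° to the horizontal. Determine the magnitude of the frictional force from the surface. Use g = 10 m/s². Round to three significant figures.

f ≈ 4.19 N

With I = (1/2)MR², the ratio k = I/(MR²) is 0.5.
Translational: Mg sinθ − f = Ma. Rotational about the CM: fR = Iα = kMRa, so f = kMa.
Combining, a = g sinθ/(1+k) and f = kMa = kMg sinθ/(1+k).
f = 0.5 × 2.02 × 10 × sin38.5° / 1.5 ≈ 4.19 N.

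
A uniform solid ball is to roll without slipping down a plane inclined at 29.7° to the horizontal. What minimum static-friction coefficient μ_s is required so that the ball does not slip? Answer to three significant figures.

For this body I = (2/5)MR², i.e. k = I/(MR²) = 0.4.
Newton's second law down the slope: Mg sinθ − f = Ma. The torque equation fR = Iα (with α = a/R) gives f = kMa.
These give a = g sinθ/(1+k) and the required friction f = kMg sinθ/(1+k).
The normal force is N = Mg cosθ, so μ_min = f/N = k tanθ/(1+k).
μ_min = 0.4 × tan29.7° / 1.4 ≈ 0.163.

μ_min ≈ 0.163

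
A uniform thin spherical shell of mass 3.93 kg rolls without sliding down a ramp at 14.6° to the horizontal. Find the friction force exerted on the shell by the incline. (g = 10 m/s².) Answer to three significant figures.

Here I = (2/3)MR², so the shape factor k = I/(MR²) = 2/3.
Along the incline Mg sinθ − f = Ma, and torque about the center fR = Iα = kMR²(a/R) gives f = kMa.
Combining, a = g sinθ/(1+k) and f = kMa = kMg sinθ/(1+k).
f = (2/3) × 3.93 × 10 × sin14.6° / 1.667 ≈ 3.96 N.

f ≈ 3.96 N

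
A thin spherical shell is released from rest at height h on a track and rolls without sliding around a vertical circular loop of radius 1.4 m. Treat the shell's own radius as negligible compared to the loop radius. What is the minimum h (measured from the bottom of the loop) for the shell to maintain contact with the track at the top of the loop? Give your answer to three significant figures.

h_min ≈ 3.97 m

Here I = (2/3)MR², so the shape factor k = I/(MR²) = 2/3.
At the top, contact is just lost when gravity alone supplies the centripetal force: Mg = Mv_top²/r, i.e. v_top² = gr.
With ω = v/R, the kinetic energy at speed v is ½(1+k)Mv² = (5/6)Mv².
Energy conservation from release (height h) to the top (height 2r): Mgh = Mg(2r) + (5/6)M·gr.
Thus h_min = 2r + (1+k)r/2 = r(2 + 1.667/2) = 1.4 × 2.833 ≈ 3.97 m.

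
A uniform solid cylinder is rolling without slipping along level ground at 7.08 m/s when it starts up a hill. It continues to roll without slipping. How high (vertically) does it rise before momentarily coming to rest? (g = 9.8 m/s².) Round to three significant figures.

h ≈ 3.84 m

The moment of inertia is (1/2)MR², giving k ≡ I/(MR²) = 0.5.
Rolling without slipping gives ω = v/R, so the total kinetic energy is ½Mv² + ½Iω² = ½(1+k)Mv² = (3/4)Mv².
All of this converts to potential energy at the highest point: (3/4)Mv₀² = Mgh.
Thus h = (1+k)v₀²/(2g) = 1.5 × 7.08² / (2 × 9.8) ≈ 3.84 m.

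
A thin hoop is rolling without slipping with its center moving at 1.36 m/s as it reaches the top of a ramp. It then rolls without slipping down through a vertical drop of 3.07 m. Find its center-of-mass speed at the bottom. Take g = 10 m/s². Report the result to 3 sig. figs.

For this body I = MR², i.e. k = I/(MR²) = 1.
The rolling condition ω = v/R makes the rotational term ½I(v/R)² = ½kMv², so KE_total = ½(1+k)Mv² = Mv².
Conserving energy between top and bottom: Mv² = Mv₀² + Mgh, hence v² = v₀² + 2gh/(1+k).
v = √(1.36² + 2×10×3.07/2) = √32.55 ≈ 5.71 m/s.

v ≈ 5.71 m/s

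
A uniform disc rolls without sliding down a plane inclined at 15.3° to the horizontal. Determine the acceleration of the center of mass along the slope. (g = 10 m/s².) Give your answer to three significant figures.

a ≈ 1.76 m/s²

With I = (1/2)MR², the ratio k = I/(MR²) is 0.5.
Newton's second law down the slope: Mg sinθ − f = Ma. The torque equation fR = Iα (with α = a/R) gives f = kMa.
Eliminating f: Mg sinθ = (1+k)Ma, so a = g sinθ/(1+k) = 10 × sin15.3° / 1.5 ≈ 1.76 m/s².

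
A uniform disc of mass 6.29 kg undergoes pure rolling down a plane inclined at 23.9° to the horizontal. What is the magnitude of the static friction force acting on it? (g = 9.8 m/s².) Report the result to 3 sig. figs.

Here I = (1/2)MR², so the shape factor k = I/(MR²) = 0.5.
Newton's second law down the slope: Mg sinθ − f = Ma. The torque equation fR = Iα (with α = a/R) gives f = kMa.
Combining, a = g sinθ/(1+k) and f = kMa = kMg sinθ/(1+k).
f = 0.5 × 6.29 × 9.8 × sin23.9° / 1.5 ≈ 8.32 N.

f ≈ 8.32 N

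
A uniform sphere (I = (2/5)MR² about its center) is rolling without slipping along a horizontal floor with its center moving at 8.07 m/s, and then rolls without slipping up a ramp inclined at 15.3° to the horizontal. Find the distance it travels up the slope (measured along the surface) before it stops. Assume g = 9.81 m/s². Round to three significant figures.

Here I = (2/5)MR², so the shape factor k = I/(MR²) = 0.4.
Pure rolling means v = ωR; then KE = ½Mv² + ½I(v/R)² = ½(1+k)Mv² = (7/10)Mv².
Setting this equal to Mgh gives the vertical rise h = (1+k)v₀²/(2g) = 1.4×8.07²/(2×9.81) = 4.647 m.
The distance along the slope is d = h/sinθ = 4.647/sin15.3° ≈ 17.6 m.

d ≈ 17.6 m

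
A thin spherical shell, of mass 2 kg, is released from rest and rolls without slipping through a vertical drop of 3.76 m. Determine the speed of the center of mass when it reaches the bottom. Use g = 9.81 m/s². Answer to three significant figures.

v ≈ 6.65 m/s

For this body I = (2/3)MR², i.e. k = I/(MR²) = 2/3.
Rolling without slipping gives ω = v/R, so the total kinetic energy is ½Mv² + ½Iω² = ½(1+k)Mv² = (5/6)Mv².
Setting Mgh = (5/6)Mv² gives v = √(2gh/(1+k)) = √(2·9.81·3.76/1.667) ≈ 6.65 m/s.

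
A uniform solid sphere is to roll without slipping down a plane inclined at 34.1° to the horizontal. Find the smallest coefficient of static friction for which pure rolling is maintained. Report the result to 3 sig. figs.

The moment of inertia is (2/5)MR², giving k ≡ I/(MR²) = 0.4.
Newton's second law down the slope: Mg sinθ − f = Ma. The torque equation fR = Iα (with α = a/R) gives f = kMa.
These give a = g sinθ/(1+k) and the required friction f = kMg sinθ/(1+k).
The normal force is N = Mg cosθ, so μ_min = f/N = k tanθ/(1+k).
μ_min = 0.4 × tan34.1° / 1.4 ≈ 0.193.

μ_min ≈ 0.193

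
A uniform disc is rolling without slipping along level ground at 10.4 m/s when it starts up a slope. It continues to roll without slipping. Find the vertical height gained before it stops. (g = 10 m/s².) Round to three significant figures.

h ≈ 8.11 m

With I = (1/2)MR², the ratio k = I/(MR²) is 0.5.
Rolling without slipping gives ω = v/R, so the total kinetic energy is ½Mv² + ½Iω² = ½(1+k)Mv² = (3/4)Mv².
All of this converts to potential energy at the highest point: (3/4)Mv₀² = Mgh.
Thus h = (1+k)v₀²/(2g) = 1.5 × 10.4² / (2 × 10) ≈ 8.11 m.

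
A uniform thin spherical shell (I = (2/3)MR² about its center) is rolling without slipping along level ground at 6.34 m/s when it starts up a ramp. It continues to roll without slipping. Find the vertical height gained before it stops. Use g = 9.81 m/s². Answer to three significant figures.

Here I = (2/3)MR², so the shape factor k = I/(MR²) = 2/3.
Rolling without slipping gives ω = v/R, so the total kinetic energy is ½Mv² + ½Iω² = ½(1+k)Mv² = (5/6)Mv².
At the top the kinetic energy is zero, so (5/6)Mv₀² = Mgh.
Thus h = (1+k)v₀²/(2g) = 1.667 × 6.34² / (2 × 9.81) ≈ 3.41 m.

h ≈ 3.41 m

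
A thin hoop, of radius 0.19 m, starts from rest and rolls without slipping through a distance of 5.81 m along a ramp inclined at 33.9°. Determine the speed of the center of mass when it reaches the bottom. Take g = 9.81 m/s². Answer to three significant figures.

v ≈ 5.64 m/s

For this body I = MR², i.e. k = I/(MR²) = 1.
Rolling without slipping gives ω = v/R, so the total kinetic energy is ½Mv² + ½Iω² = ½(1+k)Mv² = Mv².
The vertical drop is h = L sinθ = 5.81 × sin33.9° = 3.24 m.
Energy conservation: Mgh = Mv², so v = √(2gh/(1+k)) = √(2 × 9.81 × 3.24 / 2) ≈ 5.64 m/s.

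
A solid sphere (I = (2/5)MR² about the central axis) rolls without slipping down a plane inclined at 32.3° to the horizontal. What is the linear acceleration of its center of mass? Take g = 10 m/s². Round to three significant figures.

Here I = (2/5)MR², so the shape factor k = I/(MR²) = 0.4.
Newton's second law down the slope: Mg sinθ − f = Ma. The torque equation fR = Iα (with α = a/R) gives f = kMa.
Eliminating f: Mg sinθ = (1+k)Ma, so a = g sinθ/(1+k) = 10 × sin32.3° / 1.4 ≈ 3.82 m/s².

a ≈ 3.82 m/s²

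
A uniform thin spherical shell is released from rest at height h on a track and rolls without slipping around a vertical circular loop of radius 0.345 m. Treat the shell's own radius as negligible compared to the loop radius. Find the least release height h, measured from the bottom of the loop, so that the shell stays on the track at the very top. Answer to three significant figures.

h_min ≈ 0.978 m

For this body I = (2/3)MR², i.e. k = I/(MR²) = 2/3.
At the top of the loop, the minimum-contact condition is Mg = Mv_top²/r, so v_top² = gr.
With ω = v/R, the kinetic energy at speed v is ½(1+k)Mv² = (5/6)Mv².
Energy conservation from release (height h) to the top (height 2r): Mgh = Mg(2r) + (5/6)M·gr.
Thus h_min = 2r + (1+k)r/2 = r(2 + 1.667/2) = 0.345 × 2.833 ≈ 0.978 m.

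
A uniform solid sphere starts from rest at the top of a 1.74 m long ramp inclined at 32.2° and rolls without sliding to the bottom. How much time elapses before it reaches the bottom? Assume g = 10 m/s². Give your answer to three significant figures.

The moment of inertia is (2/5)MR², giving k ≡ I/(MR²) = 0.4.
Newton's second law down the slope: Mg sinθ − f = Ma. The torque equation fR = Iα (with α = a/R) gives f = kMa.
Hence a = g sinθ/(1+k) = 10×sin32.2°/1.4 = 3.806 m/s².
With constant a from rest, t = √(2L/a) = √(2·1.74/3.806) ≈ 0.956 s.

t ≈ 0.956 s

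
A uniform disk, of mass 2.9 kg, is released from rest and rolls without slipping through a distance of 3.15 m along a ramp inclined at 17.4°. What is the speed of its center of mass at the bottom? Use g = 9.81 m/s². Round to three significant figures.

Here I = (1/2)MR², so the shape factor k = I/(MR²) = 0.5.
Since it rolls without slipping, ω = v/R and KE = ½Mv² + ½Iω² = ½(1+k)Mv² = (3/4)Mv².
The vertical drop is h = L sinθ = 3.15 × sin17.4° = 0.942 m.
Setting Mgh = (3/4)Mv² gives v = √(2gh/(1+k)) = √(2·9.81·0.942/1.5) ≈ 3.51 m/s.

v ≈ 3.51 m/s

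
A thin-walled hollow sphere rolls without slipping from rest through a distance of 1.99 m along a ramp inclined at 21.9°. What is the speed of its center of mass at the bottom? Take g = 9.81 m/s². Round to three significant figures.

v ≈ 2.96 m/s

With I = (2/3)MR², the ratio k = I/(MR²) is 2/3.
Rolling without slipping gives ω = v/R, so the total kinetic energy is ½Mv² + ½Iω² = ½(1+k)Mv² = (5/6)Mv².
The vertical drop is h = L sinθ = 1.99 × sin21.9° = 0.7422 m.
Setting Mgh = (5/6)Mv² gives v = √(2gh/(1+k)) = √(2·9.81·0.7422/1.667) ≈ 2.96 m/s.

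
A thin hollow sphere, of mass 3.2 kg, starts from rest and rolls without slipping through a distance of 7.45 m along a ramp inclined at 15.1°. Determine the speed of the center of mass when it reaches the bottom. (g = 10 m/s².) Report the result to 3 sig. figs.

For this body I = (2/3)MR², i.e. k = I/(MR²) = 2/3.
Since it rolls without slipping, ω = v/R and KE = ½Mv² + ½Iω² = ½(1+k)Mv² = (5/6)Mv².
The vertical drop is h = L sinθ = 7.45 × sin15.1° = 1.941 m.
Energy conservation: Mgh = (5/6)Mv², so v = √(2gh/(1+k)) = √(2 × 10 × 1.941 / 1.667) ≈ 4.83 m/s.

v ≈ 4.83 m/s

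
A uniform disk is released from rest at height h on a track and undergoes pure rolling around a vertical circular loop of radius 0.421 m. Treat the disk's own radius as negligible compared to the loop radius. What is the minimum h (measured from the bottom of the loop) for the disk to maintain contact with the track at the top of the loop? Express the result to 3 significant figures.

Here I = (1/2)MR², so the shape factor k = I/(MR²) = 0.5.
At the top of the loop, the minimum-contact condition is Mg = Mv_top²/r, so v_top² = gr.
With ω = v/R, the kinetic energy at speed v is ½(1+k)Mv² = (3/4)Mv².
Energy conservation from release (height h) to the top (height 2r): Mgh = Mg(2r) + (3/4)M·gr.
Thus h_min = 2r + (1+k)r/2 = r(2 + 1.5/2) = 0.421 × 2.75 ≈ 1.16 m.

h_min ≈ 1.16 m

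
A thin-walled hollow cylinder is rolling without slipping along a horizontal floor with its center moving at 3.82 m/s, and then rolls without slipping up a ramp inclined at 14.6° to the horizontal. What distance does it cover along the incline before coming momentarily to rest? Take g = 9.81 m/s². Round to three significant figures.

d ≈ 5.90 m

The moment of inertia is MR², giving k ≡ I/(MR²) = 1.
Pure rolling means v = ωR; then KE = ½Mv² + ½I(v/R)² = ½(1+k)Mv² = Mv².
Setting this equal to Mgh gives the vertical rise h = (1+k)v₀²/(2g) = 2×3.82²/(2×9.81) = 1.488 m.
Along the incline, d = h/sinθ = 1.488/sin14.6° ≈ 5.90 m.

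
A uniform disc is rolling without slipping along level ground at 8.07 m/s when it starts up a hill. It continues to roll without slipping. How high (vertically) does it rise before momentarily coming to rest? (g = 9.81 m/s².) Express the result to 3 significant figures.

h ≈ 4.98 m

Here I = (1/2)MR², so the shape factor k = I/(MR²) = 0.5.
Pure rolling means v = ωR; then KE = ½Mv² + ½I(v/R)² = ½(1+k)Mv² = (3/4)Mv².
At the top the kinetic energy is zero, so (3/4)Mv₀² = Mgh.
Thus h = (1+k)v₀²/(2g) = 1.5 × 8.07² / (2 × 9.81) ≈ 4.98 m.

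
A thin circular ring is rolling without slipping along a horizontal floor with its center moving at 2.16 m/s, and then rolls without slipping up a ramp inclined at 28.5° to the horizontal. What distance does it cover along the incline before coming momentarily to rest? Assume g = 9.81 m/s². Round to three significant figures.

d ≈ 0.997 m

With I = MR², the ratio k = I/(MR²) is 1.
Since it rolls without slipping, ω = v/R and KE = ½Mv² + ½Iω² = ½(1+k)Mv² = Mv².
Setting this equal to Mgh gives the vertical rise h = (1+k)v₀²/(2g) = 2×2.16²/(2×9.81) = 0.4756 m.
The distance along the slope is d = h/sinθ = 0.4756/sin28.5° ≈ 0.997 m.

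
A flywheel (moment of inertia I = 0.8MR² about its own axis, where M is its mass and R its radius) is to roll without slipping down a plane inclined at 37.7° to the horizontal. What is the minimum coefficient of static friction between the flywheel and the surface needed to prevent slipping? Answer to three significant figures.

μ_min ≈ 0.344

Here I = 0.8MR², so the shape factor k = I/(MR²) = 0.8.
Along the incline Mg sinθ − f = Ma, and torque about the center fR = Iα = kMR²(a/R) gives f = kMa.
These give a = g sinθ/(1+k) and the required friction f = kMg sinθ/(1+k).
The normal force is N = Mg cosθ, so μ_min = f/N = k tanθ/(1+k).
μ_min = 0.8 × tan37.7° / 1.8 ≈ 0.344.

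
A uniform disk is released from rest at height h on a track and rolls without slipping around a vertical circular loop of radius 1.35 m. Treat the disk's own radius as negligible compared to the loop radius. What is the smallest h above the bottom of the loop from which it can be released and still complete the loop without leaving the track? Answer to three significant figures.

h_min ≈ 3.71 m

For this body I = (1/2)MR², i.e. k = I/(MR²) = 0.5.
At the top of the loop, the minimum-contact condition is Mg = Mv_top²/r, so v_top² = gr.
With ω = v/R, the kinetic energy at speed v is ½(1+k)Mv² = (3/4)Mv².
Energy conservation from release (height h) to the top (height 2r): Mgh = Mg(2r) + (3/4)M·gr.
Thus h_min = 2r + (1+k)r/2 = r(2 + 1.5/2) = 1.35 × 2.75 ≈ 3.71 m.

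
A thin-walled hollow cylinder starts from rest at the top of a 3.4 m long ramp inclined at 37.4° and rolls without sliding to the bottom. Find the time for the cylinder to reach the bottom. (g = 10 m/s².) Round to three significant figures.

Here I = MR², so the shape factor k = I/(MR²) = 1.
Newton's second law down the slope: Mg sinθ − f = Ma. The torque equation fR = Iα (with α = a/R) gives f = kMa.
Hence a = g sinθ/(1+k) = 10×sin37.4°/2 = 3.037 m/s².
With constant a from rest, t = √(2L/a) = √(2·3.4/3.037) ≈ 1.50 s.

t ≈ 1.50 s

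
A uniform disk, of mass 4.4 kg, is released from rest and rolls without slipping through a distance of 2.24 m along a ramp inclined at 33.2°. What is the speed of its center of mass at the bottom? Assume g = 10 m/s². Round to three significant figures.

v ≈ 4.04 m/s

For this body I = (1/2)MR², i.e. k = I/(MR²) = 0.5.
The rolling condition ω = v/R makes the rotational term ½I(v/R)² = ½kMv², so KE_total = ½(1+k)Mv² = (3/4)Mv².
The vertical drop is h = L sinθ = 2.24 × sin33.2° = 1.227 m.
Energy conservation: Mgh = (3/4)Mv², so v = √(2gh/(1+k)) = √(2 × 10 × 1.227 / 1.5) ≈ 4.04 m/s.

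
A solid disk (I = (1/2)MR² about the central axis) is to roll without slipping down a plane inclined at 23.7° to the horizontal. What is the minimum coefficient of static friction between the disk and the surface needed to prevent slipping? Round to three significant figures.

The moment of inertia is (1/2)MR², giving k ≡ I/(MR²) = 0.5.
Translational: Mg sinθ − f = Ma. Rotational about the CM: fR = Iα = kMRa, so f = kMa.
These give a = g sinθ/(1+k) and the required friction f = kMg sinθ/(1+k).
The normal force is N = Mg cosθ, so μ_min = f/N = k tanθ/(1+k).
μ_min = 0.5 × tan23.7° / 1.5 ≈ 0.146.

μ_min ≈ 0.146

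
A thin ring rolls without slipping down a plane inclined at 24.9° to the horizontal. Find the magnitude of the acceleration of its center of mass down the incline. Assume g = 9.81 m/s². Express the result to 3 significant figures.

For this body I = MR², i.e. k = I/(MR²) = 1.
Translational: Mg sinθ − f = Ma. Rotational about the CM: fR = Iα = kMRa, so f = kMa.
Eliminating f: Mg sinθ = (1+k)Ma, so a = g sinθ/(1+k) = 9.81 × sin24.9° / 2 ≈ 2.07 m/s².

a ≈ 2.07 m/s²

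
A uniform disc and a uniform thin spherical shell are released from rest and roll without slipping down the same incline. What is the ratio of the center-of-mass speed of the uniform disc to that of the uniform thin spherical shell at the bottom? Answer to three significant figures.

Each satisfies Mgh = ½(1+k)Mv² with k = I/(MR²), so v ∝ 1/√(1+k).
For the uniform disc k = 0.5; for the uniform thin spherical shell k = 2/3.
v₁/v₂ = √((1+k₂)/(1+k₁)) = √(1.667/1.5) ≈ 1.05.

v_ratio ≈ 1.05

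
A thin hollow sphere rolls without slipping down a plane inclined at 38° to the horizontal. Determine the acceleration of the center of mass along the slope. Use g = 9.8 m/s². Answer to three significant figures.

a ≈ 3.62 m/s²

The moment of inertia is (2/3)MR², giving k ≡ I/(MR²) = 2/3.
Newton's second law down the slope: Mg sinθ − f = Ma. The torque equation fR = Iα (with α = a/R) gives f = kMa.
Eliminating f: Mg sinθ = (1+k)Ma, so a = g sinθ/(1+k) = 9.8 × sin38° / 1.667 ≈ 3.62 m/s².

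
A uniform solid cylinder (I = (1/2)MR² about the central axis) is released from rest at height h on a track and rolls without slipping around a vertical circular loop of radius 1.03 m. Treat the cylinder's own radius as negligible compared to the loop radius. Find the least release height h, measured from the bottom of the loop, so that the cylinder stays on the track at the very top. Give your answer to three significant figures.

With I = (1/2)MR², the ratio k = I/(MR²) is 0.5.
At the top, contact is just lost when gravity alone supplies the centripetal force: Mg = Mv_top²/r, i.e. v_top² = gr.
With ω = v/R, the kinetic energy at speed v is ½(1+k)Mv² = (3/4)Mv².
Energy conservation from release (height h) to the top (height 2r): Mgh = Mg(2r) + (3/4)M·gr.
Thus h_min = 2r + (1+k)r/2 = r(2 + 1.5/2) = 1.03 × 2.75 ≈ 2.83 m.

h_min ≈ 2.83 m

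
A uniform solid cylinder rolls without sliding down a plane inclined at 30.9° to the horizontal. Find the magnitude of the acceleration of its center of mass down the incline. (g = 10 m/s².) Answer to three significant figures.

Here I = (1/2)MR², so the shape factor k = I/(MR²) = 0.5.
Translational: Mg sinθ − f = Ma. Rotational about the CM: fR = Iα = kMRa, so f = kMa.
Eliminating f: Mg sinθ = (1+k)Ma, so a = g sinθ/(1+k) = 10 × sin30.9° / 1.5 ≈ 3.42 m/s².

a ≈ 3.42 m/s²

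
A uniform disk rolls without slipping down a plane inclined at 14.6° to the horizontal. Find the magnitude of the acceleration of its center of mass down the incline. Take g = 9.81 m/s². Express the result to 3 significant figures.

a ≈ 1.65 m/s²

For this body I = (1/2)MR², i.e. k = I/(MR²) = 0.5.
Along the incline Mg sinθ − f = Ma, and torque about the center fR = Iα = kMR²(a/R) gives f = kMa.
Eliminating f: Mg sinθ = (1+k)Ma, so a = g sinθ/(1+k) = 9.81 × sin14.6° / 1.5 ≈ 1.65 m/s².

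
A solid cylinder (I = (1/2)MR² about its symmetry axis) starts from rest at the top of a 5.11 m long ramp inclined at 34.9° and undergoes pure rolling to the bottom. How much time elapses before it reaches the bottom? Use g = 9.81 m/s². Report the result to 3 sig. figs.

t ≈ 1.65 s

The moment of inertia is (1/2)MR², giving k ≡ I/(MR²) = 0.5.
Newton's second law down the slope: Mg sinθ − f = Ma. The torque equation fR = Iα (with α = a/R) gives f = kMa.
Hence a = g sinθ/(1+k) = 9.81×sin34.9°/1.5 = 3.742 m/s².
With constant a from rest, t = √(2L/a) = √(2·5.11/3.742) ≈ 1.65 s.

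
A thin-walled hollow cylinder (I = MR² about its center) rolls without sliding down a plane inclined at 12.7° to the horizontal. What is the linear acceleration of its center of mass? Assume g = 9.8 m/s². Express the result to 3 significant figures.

a ≈ 1.08 m/s²

The moment of inertia is MR², giving k ≡ I/(MR²) = 1.
Translational: Mg sinθ − f = Ma. Rotational about the CM: fR = Iα = kMRa, so f = kMa.
Eliminating f: Mg sinθ = (1+k)Ma, so a = g sinθ/(1+k) = 9.8 × sin12.7° / 2 ≈ 1.08 m/s².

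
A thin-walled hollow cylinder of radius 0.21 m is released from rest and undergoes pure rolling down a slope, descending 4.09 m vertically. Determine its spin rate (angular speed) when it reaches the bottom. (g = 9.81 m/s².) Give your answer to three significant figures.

The moment of inertia is MR², giving k ≡ I/(MR²) = 1.
Pure rolling means v = ωR; then KE = ½Mv² + ½I(v/R)² = ½(1+k)Mv² = Mv².
Energy conservation Mgh = ½(1+k)Mv² gives v = √(2gh/(1+k)) = √(2 × 9.81 × 4.09 / 2) = 6.334 m/s.
Then ω = v/R = 6.334 / 0.21 ≈ 30.2 rad/s.

ω ≈ 30.2 rad/s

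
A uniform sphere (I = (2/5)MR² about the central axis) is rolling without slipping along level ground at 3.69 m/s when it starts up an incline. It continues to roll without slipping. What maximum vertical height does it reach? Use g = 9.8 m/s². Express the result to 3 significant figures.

h ≈ 0.973 m

Here I = (2/5)MR², so the shape factor k = I/(MR²) = 0.4.
The rolling condition ω = v/R makes the rotational term ½I(v/R)² = ½kMv², so KE_total = ½(1+k)Mv² = (7/10)Mv².
At the top the kinetic energy is zero, so (7/10)Mv₀² = Mgh.
Thus h = (1+k)v₀²/(2g) = 1.4 × 3.69² / (2 × 9.8) ≈ 0.973 m.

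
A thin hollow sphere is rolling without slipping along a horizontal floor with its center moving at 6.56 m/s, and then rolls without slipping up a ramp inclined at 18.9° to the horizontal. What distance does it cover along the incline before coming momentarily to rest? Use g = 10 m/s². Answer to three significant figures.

Here I = (2/3)MR², so the shape factor k = I/(MR²) = 2/3.
The rolling condition ω = v/R makes the rotational term ½I(v/R)² = ½kMv², so KE_total = ½(1+k)Mv² = (5/6)Mv².
Setting this equal to Mgh gives the vertical rise h = (1+k)v₀²/(2g) = 1.667×6.56²/(2×10) = 3.586 m.
Along the incline, d = h/sinθ = 3.586/sin18.9° ≈ 11.1 m.

d ≈ 11.1 m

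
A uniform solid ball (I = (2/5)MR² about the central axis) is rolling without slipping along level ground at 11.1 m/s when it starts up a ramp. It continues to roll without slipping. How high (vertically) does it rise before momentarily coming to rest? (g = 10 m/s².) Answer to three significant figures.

h ≈ 8.62 m

For this body I = (2/5)MR², i.e. k = I/(MR²) = 0.4.
The rolling condition ω = v/R makes the rotational term ½I(v/R)² = ½kMv², so KE_total = ½(1+k)Mv² = (7/10)Mv².
All of this converts to potential energy at the highest point: (7/10)Mv₀² = Mgh.
Thus h = (1+k)v₀²/(2g) = 1.4 × 11.1² / (2 × 10) ≈ 8.62 m.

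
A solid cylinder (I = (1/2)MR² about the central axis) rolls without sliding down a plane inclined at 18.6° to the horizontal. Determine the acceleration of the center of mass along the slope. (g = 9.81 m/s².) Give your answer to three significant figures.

The moment of inertia is (1/2)MR², giving k ≡ I/(MR²) = 0.5.
Along the incline Mg sinθ − f = Ma, and torque about the center fR = Iα = kMR²(a/R) gives f = kMa.
Eliminating f: Mg sinθ = (1+k)Ma, so a = g sinθ/(1+k) = 9.81 × sin18.6° / 1.5 ≈ 2.09 m/s².

a ≈ 2.09 m/s²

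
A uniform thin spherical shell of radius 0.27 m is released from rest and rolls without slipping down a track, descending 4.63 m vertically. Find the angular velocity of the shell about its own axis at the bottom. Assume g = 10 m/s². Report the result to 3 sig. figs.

ω ≈ 27.6 rad/s

With I = (2/3)MR², the ratio k = I/(MR²) is 2/3.
Rolling without slipping gives ω = v/R, so the total kinetic energy is ½Mv² + ½Iω² = ½(1+k)Mv² = (5/6)Mv².
Energy conservation Mgh = ½(1+k)Mv² gives v = √(2gh/(1+k)) = √(2 × 10 × 4.63 / 1.667) = 7.454 m/s.
Then ω = v/R = 7.454 / 0.27 ≈ 27.6 rad/s.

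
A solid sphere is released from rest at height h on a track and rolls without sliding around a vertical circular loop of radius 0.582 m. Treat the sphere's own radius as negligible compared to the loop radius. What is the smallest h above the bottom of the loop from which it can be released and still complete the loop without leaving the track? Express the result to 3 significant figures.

h_min ≈ 1.57 m

For this body I = (2/5)MR², i.e. k = I/(MR²) = 0.4.
At the top of the loop, the minimum-contact condition is Mg = Mv_top²/r, so v_top² = gr.
With ω = v/R, the kinetic energy at speed v is ½(1+k)Mv² = (7/10)Mv².
Energy conservation from release (height h) to the top (height 2r): Mgh = Mg(2r) + (7/10)M·gr.
Thus h_min = 2r + (1+k)r/2 = r(2 + 1.4/2) = 0.582 × 2.7 ≈ 1.57 m.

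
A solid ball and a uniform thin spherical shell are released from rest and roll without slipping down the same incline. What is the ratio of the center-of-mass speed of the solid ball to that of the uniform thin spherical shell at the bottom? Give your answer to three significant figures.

Each satisfies Mgh = ½(1+k)Mv² with k = I/(MR²), so v ∝ 1/√(1+k).
For the solid ball k = 0.4; for the uniform thin spherical shell k = 2/3.
v₁/v₂ = √((1+k₂)/(1+k₁)) = √(1.667/1.4) ≈ 1.09.

v_ratio ≈ 1.09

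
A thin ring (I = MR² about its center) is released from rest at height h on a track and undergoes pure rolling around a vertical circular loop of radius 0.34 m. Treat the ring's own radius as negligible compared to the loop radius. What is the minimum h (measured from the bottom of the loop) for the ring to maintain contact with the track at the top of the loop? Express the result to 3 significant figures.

For this body I = MR², i.e. k = I/(MR²) = 1.
At the top of the loop, the minimum-contact condition is Mg = Mv_top²/r, so v_top² = gr.
With ω = v/R, the kinetic energy at speed v is ½(1+k)Mv² = Mv².
Energy conservation from release (height h) to the top (height 2r): Mgh = Mg(2r) + M·gr.
Thus h_min = 2r + (1+k)r/2 = r(2 + 2/2) = 0.34 × 3 ≈ 1.02 m.

h_min ≈ 1.02 m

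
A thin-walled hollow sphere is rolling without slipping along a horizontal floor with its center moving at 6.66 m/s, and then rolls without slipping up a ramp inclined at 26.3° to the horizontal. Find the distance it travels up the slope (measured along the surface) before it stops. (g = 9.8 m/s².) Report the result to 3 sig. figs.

d ≈ 8.51 m

With I = (2/3)MR², the ratio k = I/(MR²) is 2/3.
Since it rolls without slipping, ω = v/R and KE = ½Mv² + ½Iω² = ½(1+k)Mv² = (5/6)Mv².
Setting this equal to Mgh gives the vertical rise h = (1+k)v₀²/(2g) = 1.667×6.66²/(2×9.8) = 3.772 m.
The distance along the slope is d = h/sinθ = 3.772/sin26.3° ≈ 8.51 m.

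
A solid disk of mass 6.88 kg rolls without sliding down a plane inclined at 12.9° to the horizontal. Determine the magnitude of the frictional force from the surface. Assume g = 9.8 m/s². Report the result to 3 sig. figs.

Here I = (1/2)MR², so the shape factor k = I/(MR²) = 0.5.
Newton's second law down the slope: Mg sinθ − f = Ma. The torque equation fR = Iα (with α = a/R) gives f = kMa.
Combining, a = g sinθ/(1+k) and f = kMa = kMg sinθ/(1+k).
f = 0.5 × 6.88 × 9.8 × sin12.9° / 1.5 ≈ 5.02 N.

f ≈ 5.02 N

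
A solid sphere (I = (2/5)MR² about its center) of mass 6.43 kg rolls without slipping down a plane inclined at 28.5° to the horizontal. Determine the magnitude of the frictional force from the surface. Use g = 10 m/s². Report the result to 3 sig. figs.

For this body I = (2/5)MR², i.e. k = I/(MR²) = 0.4.
Translational: Mg sinθ − f = Ma. Rotational about the CM: fR = Iα = kMRa, so f = kMa.
Combining, a = g sinθ/(1+k) and f = kMa = kMg sinθ/(1+k).
f = 0.4 × 6.43 × 10 × sin28.5° / 1.4 ≈ 8.77 N.

f ≈ 8.77 N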